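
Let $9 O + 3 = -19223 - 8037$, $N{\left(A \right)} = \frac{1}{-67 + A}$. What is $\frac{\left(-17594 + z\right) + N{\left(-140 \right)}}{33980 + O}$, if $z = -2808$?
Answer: $- \frac{4223215}{6406811} \approx -0.65918$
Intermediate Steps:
$O = - \frac{27263}{9}$ ($O = - \frac{1}{3} + \frac{-19223 - 8037}{9} = - \frac{1}{3} + \frac{1}{9} \left(-27260\right) = - \frac{1}{3} - \frac{27260}{9} = - \frac{27263}{9} \approx -3029.2$)
$\frac{\left(-17594 + z\right) + N{\left(-140 \right)}}{33980 + O} = \frac{\left(-17594 - 2808\right) + \frac{1}{-67 - 140}}{33980 - \frac{27263}{9}} = \frac{-20402 + \frac{1}{-207}}{\frac{278557}{9}} = \left(-20402 - \frac{1}{207}\right) \frac{9}{278557} = \left(- \frac{4223215}{207}\right) \frac{9}{278557} = - \frac{4223215}{6406811}$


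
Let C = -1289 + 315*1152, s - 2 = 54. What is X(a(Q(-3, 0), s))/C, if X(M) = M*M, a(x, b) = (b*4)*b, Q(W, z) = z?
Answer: 157351936/361591 ≈ 435.17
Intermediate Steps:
s = 56 (s = 2 + 54 = 56)
a(x, b) = 4*b² (a(x, b) = (4*b)*b = 4*b²)
X(M) = M²
C = 361591 (C = -1289 + 362880 = 361591)
X(a(Q(-3, 0), s))/C = (4*56²)²/361591 = (4*3136)²*(1/361591) = 12544²*(1/361591) = 157351936*(1/361591) = 157351936/361591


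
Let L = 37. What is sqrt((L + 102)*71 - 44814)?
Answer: I*sqrt(34945) ≈ 186.94*I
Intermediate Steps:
sqrt((L + 102)*71 - 44814) = sqrt((37 + 102)*71 - 44814) = sqrt(139*71 - 44814) = sqrt(9869 - 44814) = sqrt(-34945) = I*sqrt(34945)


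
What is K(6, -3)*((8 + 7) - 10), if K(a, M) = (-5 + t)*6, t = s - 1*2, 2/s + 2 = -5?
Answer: -1530/7 ≈ -218.57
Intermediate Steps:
s = -2/7 (s = 2/(-2 - 5) = 2/(-7) = 2*(-⅐) = -2/7 ≈ -0.28571)
t = -16/7 (t = -2/7 - 1*2 = -2/7 - 2 = -16/7 ≈ -2.2857)
K(a, M) = -306/7 (K(a, M) = (-5 - 16/7)*6 = -51/7*6 = -306/7)
K(6, -3)*((8 + 7) - 10) = -306*((8 + 7) - 10)/7 = -306*(15 - 10)/7 = -306/7*5 = -1530/7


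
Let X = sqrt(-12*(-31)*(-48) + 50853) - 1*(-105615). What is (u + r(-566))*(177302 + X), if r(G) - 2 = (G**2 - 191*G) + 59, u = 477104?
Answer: 256217273959 + 905627*sqrt(32997) ≈ 2.5638e+11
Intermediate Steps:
r(G) = 61 + G**2 - 191*G (r(G) = 2 + ((G**2 - 191*G) + 59) = 2 + (59 + G**2 - 191*G) = 61 + G**2 - 191*G)
X = 105615 + sqrt(32997) (X = sqrt(372*(-48) + 50853) + 105615 = sqrt(-17856 + 50853) + 105615 = sqrt(32997) + 105615 = 105615 + sqrt(32997) ≈ 1.0580e+5)
(u + r(-566))*(177302 + X) = (477104 + (61 + (-566)**2 - 191*(-566)))*(177302 + (105615 + sqrt(32997))) = (477104 + (61 + 320356 + 108106))*(282917 + sqrt(32997)) = (477104 + 428523)*(282917 + sqrt(32997)) = 905627*(282917 + sqrt(32997)) = 256217273959 + 905627*sqrt(32997)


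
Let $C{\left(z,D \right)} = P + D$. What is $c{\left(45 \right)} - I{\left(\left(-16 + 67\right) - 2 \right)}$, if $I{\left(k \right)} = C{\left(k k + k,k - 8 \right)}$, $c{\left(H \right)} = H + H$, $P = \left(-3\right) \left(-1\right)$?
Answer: $46$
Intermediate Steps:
$P = 3$
$c{\left(H \right)} = 2 H$
$C{\left(z,D \right)} = 3 + D$
$I{\left(k \right)} = -5 + k$ ($I{\left(k \right)} = 3 + \left(k - 8\right) = 3 + \left(-8 + k\right) = -5 + k$)
$c{\left(45 \right)} - I{\left(\left(-16 + 67\right) - 2 \right)} = 2 \cdot 45 - \left(-5 + \left(\left(-16 + 67\right) - 2\right)\right) = 90 - \left(-5 + \left(51 - 2\right)\right) = 90 - \left(-5 + 49\right) = 90 - 44 = 46$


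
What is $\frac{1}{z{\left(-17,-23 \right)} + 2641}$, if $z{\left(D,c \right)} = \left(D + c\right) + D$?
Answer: $\frac{1}{2584} \approx 0.000387$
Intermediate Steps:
$z{\left(D,c \right)} = c + 2 D$
$\frac{1}{z{\left(-17,-23 \right)} + 2641} = \frac{1}{\left(-23 + 2 \left(-17\right)\right) + 2641} = \frac{1}{\left(-23 - 34\right) + 2641} = \frac{1}{-57 + 2641} = \frac{1}{2584}$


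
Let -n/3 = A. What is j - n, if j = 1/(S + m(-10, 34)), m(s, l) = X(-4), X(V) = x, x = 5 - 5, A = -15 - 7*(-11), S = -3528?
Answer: 656207/3528 ≈ 186.00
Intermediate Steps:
A = 62 (A = -15 + 77 = 62)
x = 0
X(V) = 0
n = -186 (n = -3*62 = -186)
m(s, l) = 0
j = -1/3528 (j = 1/(-3528 + 0) = 1/(-3528) = -1/3528 ≈ -0.00028345)
j - n = -1/3528 - 1*(-186) = -1/3528 + 186 = 656207/3528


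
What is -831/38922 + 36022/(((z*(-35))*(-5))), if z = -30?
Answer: -33485977/4865250 ≈ -6.8827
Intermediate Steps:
-831/38922 + 36022/(((z*(-35))*(-5))) = -831/38922 + 36022/((-30*(-35)*(-5))) = -831*1/38922 + 36022/((1050*(-5))) = -277/12974 + 36022/(-5250) = -277/12974 + 36022*(-1/5250) = -277/12974 - 2573/375 = -33485977/4865250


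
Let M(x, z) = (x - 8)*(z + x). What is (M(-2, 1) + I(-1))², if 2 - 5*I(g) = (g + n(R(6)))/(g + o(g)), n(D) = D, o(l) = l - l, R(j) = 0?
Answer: 2601/25 ≈ 104.04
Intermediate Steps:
o(l) = 0
M(x, z) = (-8 + x)*(x + z)
I(g) = ⅕ (I(g) = ⅖ - (g + 0)/(5*(g + 0)) = ⅖ - g/(5*g) = ⅖ - ⅕*1 = ⅖ - ⅕ = ⅕)
(M(-2, 1) + I(-1))² = (((-2)² - 8*(-2) - 8*1 - 2*1) + ⅕)² = ((4 + 16 - 8 - 2) + ⅕)² = (10 + ⅕)² = (51/5)² = 2601/25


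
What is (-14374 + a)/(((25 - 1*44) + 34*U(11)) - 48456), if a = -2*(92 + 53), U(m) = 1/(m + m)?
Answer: 517/1709 ≈ 0.30252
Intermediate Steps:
U(m) = 1/(2*m)
a = -290 (a = -2*145 = -290)
(-14374 + a)/(((25 - 1*44) + 34*U(11)) - 48456) = (-14374 - 290)/(((25 - 1*44) + 34*((½)/11)) - 48456) = -14664/(((25 - 44) + 34*((½)*(1/11))) - 48456) = -14664/((-19 + 34*(1/22)) - 48456) = -14664/((-19 + 17/11) - 48456) = -14664/(-192/11 - 48456) = -14664/(-533208/11) = -14664*(-11/533208) = 517/1709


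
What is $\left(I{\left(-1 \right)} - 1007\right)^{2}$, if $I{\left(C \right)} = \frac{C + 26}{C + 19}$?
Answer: $\frac{327646201}{324} \approx 1.0113 \cdot 10^{6}$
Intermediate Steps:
$I{\left(C \right)} = \frac{26 + C}{19 + C}$
$\left(I{\left(-1 \right)} - 1007\right)^{2} = \left(\frac{26 - 1}{19 - 1} - 1007\right)^{2} = \left(\frac{1}{18} \cdot 25 - 1007\right)^{2} = \left(\frac{25}{18} - 1007\right)^{2} = \left(- \frac{18101}{18}\right)^{2} = \frac{327646201}{324}$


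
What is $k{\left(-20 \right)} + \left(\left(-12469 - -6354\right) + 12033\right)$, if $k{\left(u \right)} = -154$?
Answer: $5764$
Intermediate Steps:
$k{\left(-20 \right)} + \left(\left(-12469 - -6354\right) + 12033\right) = -154 + \left(\left(-12469 - -6354\right) + 12033\right) = -154 + \left(\left(-12469 + 6354\right) + 12033\right) = -154 + \left(-6115 + 12033\right) = -154 + 5918 = 5764$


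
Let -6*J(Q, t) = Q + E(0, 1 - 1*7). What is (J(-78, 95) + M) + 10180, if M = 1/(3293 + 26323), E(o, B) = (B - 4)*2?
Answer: 100658203/9872 ≈ 10196.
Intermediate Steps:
E(o, B) = -8 + 2*B (E(o, B) = (-4 + B)*2 = -8 + 2*B)
M = 1/29616 ≈ 3.3766e-5
J(Q, t) = 10/3 - Q/6 (J(Q, t) = -(Q + (-8 + 2*(1 - 1*7)))/6 = -(Q + (-8 + 2*(1 - 7)))/6 = -(Q + (-8 + 2*(-6)))/6 = -(Q + (-8 - 12))/6 = -(Q - 20)/6 = -(-20 + Q)/6 = 10/3 - Q/6)
(J(-78, 95) + M) + 10180 = ((10/3 - ⅙*(-78)) + 1/29616) + 10180 = ((10/3 + 13) + 1/29616) + 10180 = (49/3 + 1/29616) + 10180 = 161243/9872 + 10180 = 100658203/9872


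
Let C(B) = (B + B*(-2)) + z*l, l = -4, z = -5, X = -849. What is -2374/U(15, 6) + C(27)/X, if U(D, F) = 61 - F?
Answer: -2015141/46695 ≈ -43.155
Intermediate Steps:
C(B) = 20 - B (C(B) = (B + B*(-2)) - 5*(-4) = (B - 2*B) + 20 = -B + 20 = 20 - B)
-2374/U(15, 6) + C(27)/X = -2374/(61 - 1*6) + (20 - 1*27)/(-849) = -2374/(61 - 6) + (20 - 27)*(-1/849) = -2374/55 - 7*(-1/849) = -2374*1/55 + 7/849 = -2374/55 + 7/849 = -2015141/46695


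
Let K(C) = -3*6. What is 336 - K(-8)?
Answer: 354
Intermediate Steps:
K(C) = -18
336 - K(-8) = 336 - 1*(-18) = 336 + 18 = 354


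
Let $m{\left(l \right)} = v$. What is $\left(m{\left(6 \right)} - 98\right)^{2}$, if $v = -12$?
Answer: $12100$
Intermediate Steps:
$m{\left(l \right)} = -12$
$\left(m{\left(6 \right)} - 98\right)^{2} = \left(-12 - 98\right)^{2} = \left(-110\right)^{2} = 12100$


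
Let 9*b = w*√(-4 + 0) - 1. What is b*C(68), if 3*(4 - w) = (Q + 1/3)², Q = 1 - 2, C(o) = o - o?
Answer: 0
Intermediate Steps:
C(o) = 0
Q = -1
w = 104/27 (w = 4 - (-1 + 1/3)²/3 = 4 - (-1 + ⅓)²/3 = 4 - (-⅔)²/3 = 4 - ⅓*4/9 = 4 - 4/27 = 104/27 ≈ 3.8519)
b = -⅑ + 208*I/243 (b = (104*√(-4 + 0)/27 - 1)/9 = (104*√(-4)/27 - 1)/9 = (104*(2*I)/27 - 1)/9 = (208*I/27 - 1)/9 = (-1 + 208*I/27)/9 = -⅑ + 208*I/243 ≈ -0.11111 + 0.85597*I)
b*C(68) = (-⅑ + 208*I/243)*0 = 0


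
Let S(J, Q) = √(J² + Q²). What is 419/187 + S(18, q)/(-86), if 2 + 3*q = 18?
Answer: 419/187 - √793/129 ≈ 2.0223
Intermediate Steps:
q = 16/3 (q = -⅔ + (⅓)*18 = -⅔ + 6 = 16/3 ≈ 5.3333)
419/187 + S(18, q)/(-86) = 419/187 + √(18² + (16/3)²)/(-86) = 419*(1/187) + √(324 + 256/9)*(-1/86) = 419/187 + √(3172/9)*(-1/86) = 419/187 + (2*√793/3)*(-1/86) = 419/187 - √793/129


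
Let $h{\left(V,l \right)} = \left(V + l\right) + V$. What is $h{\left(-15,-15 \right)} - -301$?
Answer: $256$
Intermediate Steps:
$h{\left(V,l \right)} = l + 2 V$
$h{\left(-15,-15 \right)} - -301 = \left(-15 + 2 \left(-15\right)\right) - -301 = \left(-15 - 30\right) + 301 = -45 + 301 = 256$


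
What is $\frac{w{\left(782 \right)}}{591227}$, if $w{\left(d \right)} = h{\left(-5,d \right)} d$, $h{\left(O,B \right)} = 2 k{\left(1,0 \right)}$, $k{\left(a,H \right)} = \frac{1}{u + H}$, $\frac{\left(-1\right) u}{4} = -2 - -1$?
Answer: $\frac{391}{591227} \approx 0.00066134$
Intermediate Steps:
$u = 4$ ($u = - 4 \left(-2 - -1\right) = - 4 \left(-2 + 1\right) = \left(-4\right) \left(-1\right) = 4$)
$k{\left(a,H \right)} = \frac{1}{4 + H}$
$h{\left(O,B \right)} = \frac{1}{2}$ ($h{\left(O,B \right)} = \frac{2}{4 + 0} = \frac{2}{4} = 2 \cdot \frac{1}{4} = \frac{1}{2}$)
$w{\left(d \right)} = \frac{d}{2}$
$\frac{w{\left(782 \right)}}{591227} = \frac{\frac{1}{2} \cdot 782}{591227} = 391 \cdot \frac{1}{591227} = \frac{391}{591227}$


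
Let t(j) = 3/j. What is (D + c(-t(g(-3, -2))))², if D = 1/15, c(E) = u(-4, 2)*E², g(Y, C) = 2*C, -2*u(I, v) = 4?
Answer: 16129/14400 ≈ 1.1201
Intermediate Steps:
u(I, v) = -2 (u(I, v) = -½*4 = -2)
c(E) = -2*E²
D = 1/15 ≈ 0.066667
(D + c(-t(g(-3, -2))))² = (1/15 - 2*(-3/(2*(-2)))²)² = (1/15 - 2*(-3/(-4))²)² = (1/15 - 2*(-3*(-1)/4)²)² = (1/15 - 2*(-1*(-¾))²)² = (1/15 - 2*(¾)²)² = (1/15 - 2*9/16)² = (1/15 - 9/8)² = (-127/120)² = 16129/14400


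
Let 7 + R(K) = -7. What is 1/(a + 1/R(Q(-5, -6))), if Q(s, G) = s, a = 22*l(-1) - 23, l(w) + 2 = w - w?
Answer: -14/939 ≈ -0.014909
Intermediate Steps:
l(w) = -2 (l(w) = -2 + (w - w) = -2 + 0 = -2)
a = -67 (a = 22*(-2) - 23 = -44 - 23 = -67)
R(K) = -14 (R(K) = -7 - 7 = -14)
1/(a + 1/R(Q(-5, -6))) = 1/(-67 + 1/(-14)) = 1/(-67 - 1/14) = 1/(-939/14) = -14/939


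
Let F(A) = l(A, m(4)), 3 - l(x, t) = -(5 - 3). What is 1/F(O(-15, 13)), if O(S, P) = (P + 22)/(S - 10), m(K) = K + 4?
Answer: ⅕ ≈ 0.20000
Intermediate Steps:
m(K) = 4 + K
O(S, P) = (22 + P)/(-10 + S)
l(x, t) = 5 (l(x, t) = 3 - (-1)*(5 - 3) = 3 - (-1)*2 = 3 - 1*(-2) = 3 + 2 = 5)
F(A) = 5
1/F(O(-15, 13)) = 1/5 = ⅕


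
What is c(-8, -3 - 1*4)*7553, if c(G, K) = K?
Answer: -52871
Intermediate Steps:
c(-8, -3 - 1*4)*7553 = (-3 - 1*4)*7553 = (-3 - 4)*7553 = -7*7553 = -52871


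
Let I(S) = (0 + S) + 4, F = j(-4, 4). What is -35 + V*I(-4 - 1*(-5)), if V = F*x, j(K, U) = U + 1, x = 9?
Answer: 190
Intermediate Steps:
j(K, U) = 1 + U
F = 5 (F = 1 + 4 = 5)
V = 45 (V = 5*9 = 45)
I(S) = 4 + S (I(S) = S + 4 = 4 + S)
-35 + V*I(-4 - 1*(-5)) = -35 + 45*(4 + (-4 - 1*(-5))) = -35 + 45*(4 + (-4 + 5)) = -35 + 45*(4 + 1) = -35 + 45*5 = -35 + 225 = 190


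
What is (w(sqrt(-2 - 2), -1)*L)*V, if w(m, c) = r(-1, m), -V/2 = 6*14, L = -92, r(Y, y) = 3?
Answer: 46368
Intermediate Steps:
V = -168 (V = -12*14 = -2*84 = -168)
w(m, c) = 3
(w(sqrt(-2 - 2), -1)*L)*V = (3*(-92))*(-168) = -276*(-168) = 46368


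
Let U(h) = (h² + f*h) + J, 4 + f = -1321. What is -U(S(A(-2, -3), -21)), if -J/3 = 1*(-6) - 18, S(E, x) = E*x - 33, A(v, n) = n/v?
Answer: -358779/4 ≈ -89695.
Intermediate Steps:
S(E, x) = -33 + E*x
f = -1325 (f = -4 - 1321 = -1325)
J = 72 (J = -3*(1*(-6) - 18) = -3*(-6 - 18) = -3*(-24) = 72)
U(h) = 72 + h² - 1325*h (U(h) = (h² - 1325*h) + 72 = 72 + h² - 1325*h)
-U(S(A(-2, -3), -21)) = -(72 + (-33 - 3/(-2)*(-21))² - 1325*(-33 - 3/(-2)*(-21))) = -(72 + (-33 - 3*(-½)*(-21))² - 1325*(-33 - 3*(-½)*(-21))) = -(72 + (-33 + (3/2)*(-21))² - 1325*(-33 + (3/2)*(-21))) = -(72 + (-33 - 63/2)² - 1325*(-33 - 63/2)) = -(72 + (-129/2)² - 1325*(-129/2)) = -(72 + 16641/4 + 170925/2) = -1*358779/4 = -358779/4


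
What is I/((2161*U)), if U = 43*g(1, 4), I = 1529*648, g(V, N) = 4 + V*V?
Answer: 990792/464615 ≈ 2.1325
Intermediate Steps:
g(V, N) = 4 + V²
I = 990792
U = 215 (U = 43*(4 + 1²) = 43*(4 + 1) = 43*5 = 215)
I/((2161*U)) = 990792/((2161*215)) = 990792/464615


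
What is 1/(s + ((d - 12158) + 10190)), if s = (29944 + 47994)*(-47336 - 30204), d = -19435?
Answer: -1/6043333923 ≈ -1.6547e-10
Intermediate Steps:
s = -6043312520 (s = 77938*(-77540) = -6043312520)
1/(s + ((d - 12158) + 10190)) = 1/(-6043312520 + ((-19435 - 12158) + 10190)) = 1/(-6043312520 + (-31593 + 10190)) = 1/(-6043312520 - 21403) = 1/(-6043333923) = -1/6043333923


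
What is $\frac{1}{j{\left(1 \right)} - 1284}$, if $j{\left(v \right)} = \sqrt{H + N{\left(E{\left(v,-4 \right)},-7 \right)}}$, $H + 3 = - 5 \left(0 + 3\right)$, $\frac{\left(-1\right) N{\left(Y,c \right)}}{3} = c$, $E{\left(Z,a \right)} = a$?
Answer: $- \frac{428}{549551} - \frac{\sqrt{3}}{1648653} \approx -0.00077987$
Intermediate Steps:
$N{\left(Y,c \right)} = - 3 c$
$H = -18$ ($H = -3 - 5 \left(0 + 3\right) = -3 - 15 = -18$)
$j{\left(v \right)} = \sqrt{3}$ ($j{\left(v \right)} = \sqrt{-18 - -21} = \sqrt{-18 + 21} = \sqrt{3}$)
$\frac{1}{j{\left(1 \right)} - 1284} = \frac{1}{\sqrt{3} - 1284} = \frac{1}{-1284 + \sqrt{3}}$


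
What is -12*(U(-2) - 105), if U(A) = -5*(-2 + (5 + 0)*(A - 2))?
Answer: -60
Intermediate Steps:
U(A) = 60 - 25*A (U(A) = -5*(-2 + 5*(-2 + A)) = -5*(-2 + (-10 + 5*A)) = -5*(-12 + 5*A) = 60 - 25*A)
-12*(U(-2) - 105) = -12*((60 - 25*(-2)) - 105) = -12*((60 + 50) - 105) = -12*(110 - 105) = -12*5 = -60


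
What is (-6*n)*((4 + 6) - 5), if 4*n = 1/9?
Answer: -5/6 ≈ -0.83333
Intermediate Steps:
n = 1/36 (n = (1/4)/9 = (1/4)*(1/9) = 1/36 ≈ 0.027778)
(-6*n)*((4 + 6) - 5) = (-6*1/36)*((4 + 6) - 5) = -(10 - 5)/6 = -1/6*5 = -5/6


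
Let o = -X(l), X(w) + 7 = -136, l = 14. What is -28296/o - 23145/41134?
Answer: -1167237399/5882162 ≈ -198.44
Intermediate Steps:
X(w) = -143 (X(w) = -7 - 136 = -143)
o = 143 (o = -1*(-143) = 143)
-28296/o - 23145/41134 = -28296/143 - 23145/41134 = -1167237399/5882162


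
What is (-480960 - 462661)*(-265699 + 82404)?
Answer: 172961011195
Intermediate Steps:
(-480960 - 462661)*(-265699 + 82404) = -943621*(-183295) = 172961011195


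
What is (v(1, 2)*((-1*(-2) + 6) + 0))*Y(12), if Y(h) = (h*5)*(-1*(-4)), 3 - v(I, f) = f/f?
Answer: 3840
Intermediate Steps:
v(I, f) = 2 (v(I, f) = 3 - f/f = 3 - 1*1 = 3 - 1 = 2)
Y(h) = 20*h (Y(h) = (5*h)*4 = 20*h)
(v(1, 2)*((-1*(-2) + 6) + 0))*Y(12) = (2*((-1*(-2) + 6) + 0))*(20*12) = (2*((2 + 6) + 0))*240 = (2*(8 + 0))*240 = (2*8)*240 = 16*240 = 3840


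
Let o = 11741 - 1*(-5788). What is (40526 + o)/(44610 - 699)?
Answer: 3415/2583 ≈ 1.3221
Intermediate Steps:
o = 17529 (o = 11741 + 5788 = 17529)
(40526 + o)/(44610 - 699) = (40526 + 17529)/(44610 - 699) = 58055/43911 = 58055*(1/43911) = 3415/2583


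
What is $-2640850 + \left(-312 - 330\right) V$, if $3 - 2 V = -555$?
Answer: $-2819968$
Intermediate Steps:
$V = 279$ ($V = \frac{3}{2} - - \frac{555}{2} = \frac{3}{2} + \frac{555}{2} = 279$)
$-2640850 + \left(-312 - 330\right) V = -2640850 + \left(-312 - 330\right) 279 = -2640850 - 179118 = -2819968$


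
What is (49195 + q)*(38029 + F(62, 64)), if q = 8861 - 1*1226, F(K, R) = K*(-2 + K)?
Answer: 2372595670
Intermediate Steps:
q = 7635 (q = 8861 - 1226 = 7635)
(49195 + q)*(38029 + F(62, 64)) = (49195 + 7635)*(38029 + 62*(-2 + 62)) = 56830*(38029 + 62*60) = 56830*(38029 + 3720) = 56830*41749 = 2372595670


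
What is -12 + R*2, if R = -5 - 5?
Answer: -32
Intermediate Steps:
R = -10
-12 + R*2 = -12 - 10*2 = -12 - 20 = -32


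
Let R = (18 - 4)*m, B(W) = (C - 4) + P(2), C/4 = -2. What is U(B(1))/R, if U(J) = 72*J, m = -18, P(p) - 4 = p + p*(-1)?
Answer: 16/7 ≈ 2.2857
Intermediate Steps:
P(p) = 4 (P(p) = 4 + (p + p*(-1)) = 4 + (p - p) = 4 + 0 = 4)
C = -8 (C = 4*(-2) = -8)
B(W) = -8 (B(W) = (-8 - 4) + 4 = -12 + 4 = -8)
R = -252 (R = (18 - 4)*(-18) = 14*(-18) = -252)
U(B(1))/R = (72*(-8))/(-252) = -576*(-1/252) = 16/7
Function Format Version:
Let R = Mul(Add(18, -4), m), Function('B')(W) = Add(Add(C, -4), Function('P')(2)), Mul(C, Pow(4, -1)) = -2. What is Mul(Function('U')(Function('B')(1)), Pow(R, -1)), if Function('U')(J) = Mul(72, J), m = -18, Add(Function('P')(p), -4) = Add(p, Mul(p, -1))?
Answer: Rational(16, 7) ≈ 2.2857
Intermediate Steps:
Function('P')(p) = 4 (Function('P')(p) = Add(4, Add(p, Mul(p, -1))) = Add(4, Add(p, Mul(-1, p))) = Add(4, 0) = 4)
C = -8 (C = Mul(4, -2) = -8)
Function('B')(W) = -8 (Function('B')(W) = Add(Add(-8, -4), 4) = Add(-12, 4) = -8)
R = -252 (R = Mul(Add(18, -4), -18) = Mul(14, -18) = -252)
Mul(Function('U')(Function('B')(1)), Pow(R, -1)) = Mul(Mul(72, -8), Pow(-252, -1)) = Mul(-576, Rational(-1, 252)) = Rational(16, 7)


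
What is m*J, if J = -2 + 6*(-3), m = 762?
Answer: -15240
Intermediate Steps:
J = -20 (J = -2 - 18 = -20)
m*J = 762*(-20) = -15240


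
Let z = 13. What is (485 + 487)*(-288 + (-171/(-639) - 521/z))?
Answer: -294096096/923 ≈ -3.1863e+5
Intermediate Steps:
(485 + 487)*(-288 + (-171/(-639) - 521/z)) = (485 + 487)*(-288 + (-171/(-639) - 521/13)) = 972*(-288 + (-171*(-1/639) - 521*1/13)) = 972*(-288 + (19/71 - 521/13)) = 972*(-288 - 36744/923) = 972*(-302568/923) = -294096096/923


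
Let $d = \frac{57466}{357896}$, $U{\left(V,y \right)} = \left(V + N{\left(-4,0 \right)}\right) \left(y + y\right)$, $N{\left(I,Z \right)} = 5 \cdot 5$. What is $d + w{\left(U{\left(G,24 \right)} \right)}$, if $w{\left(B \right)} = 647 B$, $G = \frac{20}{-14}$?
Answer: $\frac{130996100093}{178948} \approx 7.3203 \cdot 10^{5}$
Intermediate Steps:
$N{\left(I,Z \right)} = 25$
$G = - \frac{10}{7}$ ($G = 20 \left(- \frac{1}{14}\right) = - \frac{10}{7} \approx -1.4286$)
$U{\left(V,y \right)} = 2 y \left(25 + V\right)$ ($U{\left(V,y \right)} = \left(V + 25\right) \left(y + y\right) = \left(25 + V\right) 2 y = 2 y \left(25 + V\right)$)
$d = \frac{28733}{178948}$ ($d = 57466 \cdot \frac{1}{357896} = \frac{28733}{178948} \approx 0.16057$)
$d + w{\left(U{\left(G,24 \right)} \right)} = \frac{28733}{178948} + 647 \cdot 2 \cdot 24 \left(25 - \frac{10}{7}\right) = \frac{28733}{178948} + 647 \cdot 2 \cdot 24 \cdot \frac{165}{7} = \frac{28733}{178948} + 647 \cdot \frac{7920}{7} = \frac{28733}{178948} + \frac{5124240}{7} = \frac{130996100093}{178948}$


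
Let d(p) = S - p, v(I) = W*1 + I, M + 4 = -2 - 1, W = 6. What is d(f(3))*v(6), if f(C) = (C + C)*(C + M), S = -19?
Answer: 60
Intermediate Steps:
M = -7 (M = -4 + (-2 - 1) = -4 - 3 = -7)
f(C) = 2*C*(-7 + C) (f(C) = (C + C)*(C - 7) = (2*C)*(-7 + C) = 2*C*(-7 + C))
v(I) = 6 + I (v(I) = 6*1 + I = 6 + I)
d(p) = -19 - p
d(f(3))*v(6) = (-19 - 2*3*(-7 + 3))*(6 + 6) = (-19 - 2*3*(-4))*12 = (-19 - 1*(-24))*12 = (-19 + 24)*12 = 5*12 = 60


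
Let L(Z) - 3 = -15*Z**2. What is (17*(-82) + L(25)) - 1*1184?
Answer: -11950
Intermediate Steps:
L(Z) = 3 - 15*Z**2
(17*(-82) + L(25)) - 1*1184 = (17*(-82) + (3 - 15*25**2)) - 1*1184 = (-1394 + (3 - 15*625)) - 1184 = (-1394 + (3 - 9375)) - 1184 = (-1394 - 9372) - 1184 = -10766 - 1184 = -11950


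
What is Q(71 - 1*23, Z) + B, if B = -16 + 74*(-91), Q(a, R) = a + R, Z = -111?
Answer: -6813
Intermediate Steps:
Q(a, R) = R + a
B = -6750 (B = -16 - 6734 = -6750)
Q(71 - 1*23, Z) + B = (-111 + (71 - 1*23)) - 6750 = (-111 + (71 - 23)) - 6750 = (-111 + 48) - 6750 = -63 - 6750 = -6813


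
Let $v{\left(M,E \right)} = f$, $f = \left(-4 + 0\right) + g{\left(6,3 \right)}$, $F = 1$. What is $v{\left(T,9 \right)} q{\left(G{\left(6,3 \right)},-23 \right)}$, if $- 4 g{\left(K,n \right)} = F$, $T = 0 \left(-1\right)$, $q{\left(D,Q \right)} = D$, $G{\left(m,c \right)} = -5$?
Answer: $\frac{85}{4} \approx 21.25$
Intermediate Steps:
$T = 0$
$g{\left(K,n \right)} = - \frac{1}{4}$ ($g{\left(K,n \right)} = \left(- \frac{1}{4}\right) 1 = - \frac{1}{4}$)
$f = - \frac{17}{4}$ ($f = \left(-4 + 0\right) - \frac{1}{4} = -4 - \frac{1}{4} = - \frac{17}{4} \approx -4.25$)
$v{\left(M,E \right)} = - \frac{17}{4}$
$v{\left(T,9 \right)} q{\left(G{\left(6,3 \right)},-23 \right)} = \left(- \frac{17}{4}\right) \left(-5\right) = \frac{85}{4}$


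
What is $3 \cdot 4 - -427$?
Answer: $439$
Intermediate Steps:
$3 \cdot 4 - -427 = 12 + 427 = 439$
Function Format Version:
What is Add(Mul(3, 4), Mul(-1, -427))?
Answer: 439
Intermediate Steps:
Add(Mul(3, 4), Mul(-1, -427)) = Add(12, 427) = 439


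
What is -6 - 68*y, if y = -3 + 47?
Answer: -2998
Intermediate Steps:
y = 44
-6 - 68*y = -6 - 68*44 = -6 - 2992 = -2998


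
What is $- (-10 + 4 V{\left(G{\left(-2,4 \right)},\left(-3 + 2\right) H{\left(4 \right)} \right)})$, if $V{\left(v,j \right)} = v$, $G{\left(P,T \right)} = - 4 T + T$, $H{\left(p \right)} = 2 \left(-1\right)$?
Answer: $58$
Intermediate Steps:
$H{\left(p \right)} = -2$
$G{\left(P,T \right)} = - 3 T$
$- (-10 + 4 V{\left(G{\left(-2,4 \right)},\left(-3 + 2\right) H{\left(4 \right)} \right)}) = - (-10 + 4 \left(\left(-3\right) 4\right)) = - (-10 + 4 \left(-12\right)) = - (-10 - 48) = \left(-1\right) \left(-58\right) = 58$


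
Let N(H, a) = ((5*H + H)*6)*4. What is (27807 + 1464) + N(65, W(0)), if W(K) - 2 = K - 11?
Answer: 38631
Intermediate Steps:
W(K) = -9 + K (W(K) = 2 + (K - 11) = 2 + (-11 + K) = -9 + K)
N(H, a) = 144*H (N(H, a) = ((6*H)*6)*4 = (36*H)*4 = 144*H)
(27807 + 1464) + N(65, W(0)) = (27807 + 1464) + 144*65 = 29271 + 9360 = 38631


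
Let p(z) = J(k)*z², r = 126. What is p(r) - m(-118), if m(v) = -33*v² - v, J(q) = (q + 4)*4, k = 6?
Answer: 1094414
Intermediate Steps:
J(q) = 16 + 4*q (J(q) = (4 + q)*4 = 16 + 4*q)
m(v) = -v - 33*v²
p(z) = 40*z² (p(z) = (16 + 4*6)*z² = (16 + 24)*z² = 40*z²)
p(r) - m(-118) = 40*126² - (-1)*(-118)*(1 + 33*(-118)) = 40*15876 - (-1)*(-118)*(1 - 3894) = 635040 - (-1)*(-118)*(-3893) = 635040 - 1*(-459374) = 635040 + 459374 = 1094414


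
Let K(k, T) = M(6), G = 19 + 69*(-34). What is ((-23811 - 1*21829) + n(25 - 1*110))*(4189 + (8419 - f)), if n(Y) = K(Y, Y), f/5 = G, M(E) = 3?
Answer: -1106377791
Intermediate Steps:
G = -2327 (G = 19 - 2346 = -2327)
K(k, T) = 3
f = -11635 (f = 5*(-2327) = -11635)
n(Y) = 3
((-23811 - 1*21829) + n(25 - 1*110))*(4189 + (8419 - f)) = ((-23811 - 1*21829) + 3)*(4189 + (8419 - 1*(-11635))) = ((-23811 - 21829) + 3)*(4189 + (8419 + 11635)) = (-45640 + 3)*(4189 + 20054) = -45637*24243 = -1106377791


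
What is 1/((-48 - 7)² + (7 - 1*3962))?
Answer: -1/930 ≈ -0.0010753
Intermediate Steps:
1/((-48 - 7)² + (7 - 1*3962)) = 1/((-55)² + (7 - 3962)) = 1/(3025 - 3955) = 1/(-930) = -1/930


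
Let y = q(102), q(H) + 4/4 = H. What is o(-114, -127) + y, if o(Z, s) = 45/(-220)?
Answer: 4435/44 ≈ 100.80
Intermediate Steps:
q(H) = -1 + H
o(Z, s) = -9/44 (o(Z, s) = 45*(-1/220) = -9/44)
y = 101 (y = -1 + 102 = 101)
o(-114, -127) + y = -9/44 + 101 = 4435/44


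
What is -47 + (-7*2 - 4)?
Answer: -65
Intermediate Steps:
-47 + (-7*2 - 4) = -47 + (-14 - 4) = -47 - 18 = -65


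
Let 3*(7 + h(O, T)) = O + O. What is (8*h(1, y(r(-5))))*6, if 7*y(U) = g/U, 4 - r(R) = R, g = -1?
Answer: -304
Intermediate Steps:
r(R) = 4 - R
y(U) = -1/(7*U) (y(U) = (-1/U)/7 = -1/(7*U))
h(O, T) = -7 + 2*O/3 (h(O, T) = -7 + (O + O)/3 = -7 + (2*O)/3 = -7 + 2*O/3)
(8*h(1, y(r(-5))))*6 = (8*(-7 + (2/3)*1))*6 = (8*(-7 + 2/3))*6 = (8*(-19/3))*6 = -152/3*6 = -304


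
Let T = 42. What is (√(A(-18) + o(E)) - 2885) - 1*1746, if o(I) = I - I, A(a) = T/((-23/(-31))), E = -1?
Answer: -4631 + √29946/23 ≈ -4623.5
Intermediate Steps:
A(a) = 1302/23 (A(a) = 42/((-23/(-31))) = 42/((-23*(-1/31))) = 42/(23/31) = 42*(31/23) = 1302/23)
o(I) = 0
(√(A(-18) + o(E)) - 2885) - 1*1746 = (√(1302/23 + 0) - 2885) - 1*1746 = (√(1302/23) - 2885) - 1746 = (√29946/23 - 2885) - 1746 = (-2885 + √29946/23) - 1746 = -4631 + √29946/23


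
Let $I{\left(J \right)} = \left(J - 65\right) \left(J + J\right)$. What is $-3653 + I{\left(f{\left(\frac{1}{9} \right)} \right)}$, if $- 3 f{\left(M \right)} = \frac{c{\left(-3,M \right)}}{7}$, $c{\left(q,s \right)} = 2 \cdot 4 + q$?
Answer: $- \frac{1597273}{441} \approx -3621.9$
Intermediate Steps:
$c{\left(q,s \right)} = 8 + q$
$f{\left(M \right)} = - \frac{5}{21}$ ($f{\left(M \right)} = - \frac{\left(8 - 3\right) \frac{1}{7}}{3} = - \frac{5 \cdot \frac{1}{7}}{3} = \left(- \frac{1}{3}\right) \frac{5}{7} = - \frac{5}{21}$)
$I{\left(J \right)} = 2 J \left(-65 + J\right)$ ($I{\left(J \right)} = \left(-65 + J\right) 2 J = 2 J \left(-65 + J\right)$)
$-3653 + I{\left(f{\left(\frac{1}{9} \right)} \right)} = -3653 + 2 \left(- \frac{5}{21}\right) \left(-65 - \frac{5}{21}\right) = -3653 + 2 \left(- \frac{5}{21}\right) \left(- \frac{1370}{21}\right) = -3653 + \frac{13700}{441} = - \frac{1597273}{441}$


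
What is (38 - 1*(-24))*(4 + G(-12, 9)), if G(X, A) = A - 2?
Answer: 682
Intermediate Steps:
G(X, A) = -2 + A
(38 - 1*(-24))*(4 + G(-12, 9)) = (38 - 1*(-24))*(4 + (-2 + 9)) = (38 + 24)*(4 + 7) = 62*11 = 682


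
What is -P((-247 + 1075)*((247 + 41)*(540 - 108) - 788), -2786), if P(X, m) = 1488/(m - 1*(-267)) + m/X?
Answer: 76162313063/128927437848 ≈ 0.59074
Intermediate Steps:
P(X, m) = 1488/(267 + m) + m/X (P(X, m) = 1488/(m + 267) + m/X = 1488/(267 + m) + m/X)
-P((-247 + 1075)*((247 + 41)*(540 - 108) - 788), -2786) = -((-2786)**2 + 267*(-2786) + 1488*((-247 + 1075)*((247 + 41)*(540 - 108) - 788)))/(((-247 + 1075)*((247 + 41)*(540 - 108) - 788))*(267 - 2786)) = -(7761796 - 743862 + 1488*(828*(288*432 - 788)))/((828*(288*432 - 788))*(-2519)) = -(-1)*(7761796 - 743862 + 1488*(828*(124416 - 788)))/((828*(124416 - 788))*2519) = -(-1)*(7761796 - 743862 + 1488*(828*123628))/((828*123628)*2519) = -(-1)*(7761796 - 743862 + 1488*102363984)/(102363984*2519) = -(-1)*(7761796 - 743862 + 152317608192)/(102363984*2519) = -(-1)*152324626126/(102363984*2519) = -1*(-76162313063/128927437848) = 76162313063/128927437848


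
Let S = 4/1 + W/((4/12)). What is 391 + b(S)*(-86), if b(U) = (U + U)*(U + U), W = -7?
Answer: -99025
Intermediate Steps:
S = -17 (S = 4/1 - 7/(4/12) = 4*1 - 7/(4*(1/12)) = 4 - 7/⅓ = 4 - 7*3 = 4 - 21 = -17)
b(U) = 4*U² (b(U) = (2*U)*(2*U) = 4*U²)
391 + b(S)*(-86) = 391 + (4*(-17)²)*(-86) = 391 + (4*289)*(-86) = 391 + 1156*(-86) = 391 - 99416 = -99025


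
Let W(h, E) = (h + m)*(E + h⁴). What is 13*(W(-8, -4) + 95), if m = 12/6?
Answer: -317941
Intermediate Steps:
m = 2 (m = 12*(⅙) = 2)
W(h, E) = (2 + h)*(E + h⁴) (W(h, E) = (h + 2)*(E + h⁴) = (2 + h)*(E + h⁴))
13*(W(-8, -4) + 95) = 13*(((-8)⁵ + 2*(-4) + 2*(-8)⁴ - 4*(-8)) + 95) = 13*((-32768 - 8 + 2*4096 + 32) + 95) = 13*((-32768 - 8 + 8192 + 32) + 95) = 13*(-24552 + 95) = 13*(-24457) = -317941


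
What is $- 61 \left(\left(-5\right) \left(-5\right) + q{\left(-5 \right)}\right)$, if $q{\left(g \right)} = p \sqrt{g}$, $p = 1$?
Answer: $-1525 - 61 i \sqrt{5} \approx -1525.0 - 136.4 i$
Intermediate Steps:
$q{\left(g \right)} = \sqrt{g}$ ($q{\left(g \right)} = 1 \sqrt{g} = \sqrt{g}$)
$- 61 \left(\left(-5\right) \left(-5\right) + q{\left(-5 \right)}\right) = - 61 \left(\left(-5\right) \left(-5\right) + \sqrt{-5}\right) = - 61 \left(25 + i \sqrt{5}\right) = -1525 - 61 i \sqrt{5}$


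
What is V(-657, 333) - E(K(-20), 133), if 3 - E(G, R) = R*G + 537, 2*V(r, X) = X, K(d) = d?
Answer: -3919/2 ≈ -1959.5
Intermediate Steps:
V(r, X) = X/2
E(G, R) = -534 - G*R (E(G, R) = 3 - (R*G + 537) = 3 - (G*R + 537) = 3 - (537 + G*R) = 3 + (-537 - G*R) = -534 - G*R)
V(-657, 333) - E(K(-20), 133) = (1/2)*333 - (-534 - 1*(-20)*133) = 333/2 - (-534 + 2660) = 333/2 - 1*2126 = 333/2 - 2126 = -3919/2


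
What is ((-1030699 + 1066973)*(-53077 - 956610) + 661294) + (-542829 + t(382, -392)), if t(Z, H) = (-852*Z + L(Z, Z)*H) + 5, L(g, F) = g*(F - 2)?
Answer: -36682495952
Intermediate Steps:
L(g, F) = g*(-2 + F)
t(Z, H) = 5 - 852*Z + H*Z*(-2 + Z) (t(Z, H) = (-852*Z + (Z*(-2 + Z))*H) + 5 = (-852*Z + H*Z*(-2 + Z)) + 5 = 5 - 852*Z + H*Z*(-2 + Z))
((-1030699 + 1066973)*(-53077 - 956610) + 661294) + (-542829 + t(382, -392)) = ((-1030699 + 1066973)*(-53077 - 956610) + 661294) + (-542829 + (5 - 852*382 - 392*382*(-2 + 382))) = (36274*(-1009687) + 661294) + (-542829 + (5 - 325464 - 392*382*380)) = (-36625386238 + 661294) + (-542829 + (5 - 325464 - 56902720)) = -36624724944 + (-542829 - 57228179) = -36624724944 - 57771008 = -36682495952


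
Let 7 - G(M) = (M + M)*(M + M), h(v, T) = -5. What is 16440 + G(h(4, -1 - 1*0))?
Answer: 16347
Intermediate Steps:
G(M) = 7 - 4*M² (G(M) = 7 - (M + M)*(M + M) = 7 - 2*M*2*M = 7 - 4*M²)
16440 + G(h(4, -1 - 1*0)) = 16440 + (7 - 4*(-5)²) = 16440 + (7 - 4*25) = 16440 + (7 - 100) = 16440 - 93 = 16347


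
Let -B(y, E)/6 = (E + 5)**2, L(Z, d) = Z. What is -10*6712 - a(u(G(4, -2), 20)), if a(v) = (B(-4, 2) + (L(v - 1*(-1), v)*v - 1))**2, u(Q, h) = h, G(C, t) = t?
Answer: -82745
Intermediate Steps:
B(y, E) = -6*(5 + E)**2 (B(y, E) = -6*(E + 5)**2 = -6*(5 + E)**2)
a(v) = (-295 + v*(1 + v))**2 (a(v) = (-6*(5 + 2)**2 + ((v - 1*(-1))*v - 1))**2 = (-6*7**2 + ((v + 1)*v - 1))**2 = (-6*49 + ((1 + v)*v - 1))**2 = (-294 + (v*(1 + v) - 1))**2 = (-294 + (-1 + v*(1 + v)))**2 = (-295 + v*(1 + v))**2)
-10*6712 - a(u(G(4, -2), 20)) = -10*6712 - (295 - 1*20*(1 + 20))**2 = -67120 - (295 - 1*20*21)**2 = -67120 - (295 - 420)**2 = -67120 - 1*(-125)**2 = -67120 - 1*15625 = -67120 - 15625 = -82745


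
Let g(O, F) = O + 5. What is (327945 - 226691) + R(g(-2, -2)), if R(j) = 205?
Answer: 101459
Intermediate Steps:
g(O, F) = 5 + O
(327945 - 226691) + R(g(-2, -2)) = (327945 - 226691) + 205 = 101254 + 205 = 101459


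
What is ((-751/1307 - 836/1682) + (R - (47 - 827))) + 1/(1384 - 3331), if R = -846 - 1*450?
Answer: -1106594921510/2140117089 ≈ -517.07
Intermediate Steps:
R = -1296 (R = -846 - 450 = -1296)
((-751/1307 - 836/1682) + (R - (47 - 827))) + 1/(1384 - 3331) = ((-751/1307 - 836/1682) + (-1296 - (47 - 827))) + 1/(1384 - 3331) = ((-751*1/1307 - 836*1/1682) + (-1296 - 1*(-780))) + 1/(-1947) = ((-751/1307 - 418/841) + (-1296 + 780)) - 1/1947 = (-1177917/1099187 - 516) - 1/1947 = -568358409/1099187 - 1/1947 = -1106594921510/2140117089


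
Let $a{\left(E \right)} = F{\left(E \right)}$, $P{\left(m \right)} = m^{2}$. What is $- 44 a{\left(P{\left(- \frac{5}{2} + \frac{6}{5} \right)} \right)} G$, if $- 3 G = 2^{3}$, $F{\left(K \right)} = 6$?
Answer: $704$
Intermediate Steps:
$a{\left(E \right)} = 6$
$G = - \frac{8}{3}$ ($G = - \frac{2^{3}}{3} = \left(- \frac{1}{3}\right) 8 = - \frac{8}{3} \approx -2.6667$)
$- 44 a{\left(P{\left(- \frac{5}{2} + \frac{6}{5} \right)} \right)} G = \left(-44\right) 6 \left(- \frac{8}{3}\right) = \left(-264\right) \left(- \frac{8}{3}\right) = 704$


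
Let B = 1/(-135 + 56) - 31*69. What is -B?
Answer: 168982/79 ≈ 2139.0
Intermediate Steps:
B = -168982/79 (B = 1/(-79) - 2139 = -1/79 - 2139 = -168982/79 ≈ -2139.0)
-B = -1*(-168982/79) = 168982/79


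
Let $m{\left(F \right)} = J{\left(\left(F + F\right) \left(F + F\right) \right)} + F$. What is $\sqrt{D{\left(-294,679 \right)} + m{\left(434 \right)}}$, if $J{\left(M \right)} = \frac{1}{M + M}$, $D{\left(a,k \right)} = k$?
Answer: $\frac{5 \sqrt{134169746}}{1736} \approx 33.362$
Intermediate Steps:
$J{\left(M \right)} = \frac{1}{2 M}$
$m{\left(F \right)} = F + \frac{1}{8 F^{2}}$ ($m{\left(F \right)} = \frac{1}{2 \left(F + F\right) \left(F + F\right)} + F = \frac{1}{2 \cdot 2 F 2 F} + F = \frac{1}{2 \cdot 4 F^{2}} + F = \frac{\frac{1}{4} \frac{1}{F^{2}}}{2} + F = \frac{1}{8 F^{2}} + F = F + \frac{1}{8 F^{2}}$)
$\sqrt{D{\left(-294,679 \right)} + m{\left(434 \right)}} = \sqrt{679 + \left(434 + \frac{1}{8 \cdot 188356}\right)} = \sqrt{679 + \left(434 + \frac{1}{8} \cdot \frac{1}{188356}\right)} = \sqrt{679 + \left(434 + \frac{1}{1506848}\right)} = \sqrt{679 + \frac{653972033}{1506848}} = \sqrt{\frac{1677121825}{1506848}} = \frac{5 \sqrt{134169746}}{1736}$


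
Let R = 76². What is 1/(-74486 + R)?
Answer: -1/68710 ≈ -1.4554e-5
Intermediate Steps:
R = 5776
1/(-74486 + R) = 1/(-74486 + 5776) = 1/(-68710) = -1/68710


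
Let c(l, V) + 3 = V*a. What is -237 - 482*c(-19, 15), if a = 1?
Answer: -6021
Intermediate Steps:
c(l, V) = -3 + V (c(l, V) = -3 + V*1 = -3 + V)
-237 - 482*c(-19, 15) = -237 - 482*(-3 + 15) = -237 - 482*12 = -237 - 5784 = -6021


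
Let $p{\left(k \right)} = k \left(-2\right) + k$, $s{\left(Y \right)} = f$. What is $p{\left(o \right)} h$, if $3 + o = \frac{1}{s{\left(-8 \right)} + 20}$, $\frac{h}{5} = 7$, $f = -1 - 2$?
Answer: $\frac{1750}{17} \approx 102.94$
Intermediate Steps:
$f = -3$ ($f = -1 - 2 = -3$)
$s{\left(Y \right)} = -3$
$h = 35$ ($h = 5 \cdot 7 = 35$)
$o = - \frac{50}{17}$ ($o = -3 + \frac{1}{-3 + 20} = -3 + \frac{1}{17} = - \frac{50}{17} \approx -2.9412$)
$p{\left(k \right)} = - k$ ($p{\left(k \right)} = - 2 k + k = - k$)
$p{\left(o \right)} h = \left(-1\right) \left(- \frac{50}{17}\right) 35 = \frac{50}{17} \cdot 35 = \frac{1750}{17}$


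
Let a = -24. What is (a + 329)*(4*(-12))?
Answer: -14640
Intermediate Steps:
(a + 329)*(4*(-12)) = (-24 + 329)*(4*(-12)) = 305*(-48) = -14640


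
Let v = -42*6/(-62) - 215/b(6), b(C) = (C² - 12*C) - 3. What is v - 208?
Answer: -239893/1209 ≈ -198.42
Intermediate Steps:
b(C) = -3 + C² - 12*C
v = 11579/1209 (v = -42*6/(-62) - 215/(-3 + 6² - 12*6) = -252*(-1/62) - 215/(-3 + 36 - 72) = 126/31 - 215/(-39) = 126/31 - 215*(-1/39) = 126/31 + 215/39 = 11579/1209 ≈ 9.5773)
v - 208 = 11579/1209 - 208 = -239893/1209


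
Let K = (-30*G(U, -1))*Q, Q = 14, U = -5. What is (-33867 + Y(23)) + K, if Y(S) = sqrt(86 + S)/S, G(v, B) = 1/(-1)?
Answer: -33447 + sqrt(109)/23 ≈ -33447.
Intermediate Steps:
G(v, B) = -1
Y(S) = sqrt(86 + S)/S
K = 420 (K = -30*(-1)*14 = 30*14 = 420)
(-33867 + Y(23)) + K = (-33867 + sqrt(86 + 23)/23) + 420 = (-33867 + sqrt(109)/23) + 420 = -33447 + sqrt(109)/23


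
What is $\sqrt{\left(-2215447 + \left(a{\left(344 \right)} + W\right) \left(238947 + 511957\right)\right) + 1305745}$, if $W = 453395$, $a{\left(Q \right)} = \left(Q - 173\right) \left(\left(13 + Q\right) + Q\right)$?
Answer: $\sqrt{430466822762} \approx 6.561 \cdot 10^{5}$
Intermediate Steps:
$a{\left(Q \right)} = \left(-173 + Q\right) \left(13 + 2 Q\right)$
$\sqrt{\left(-2215447 + \left(a{\left(344 \right)} + W\right) \left(238947 + 511957\right)\right) + 1305745} = \sqrt{\left(-2215447 + \left(\left(-2249 - 114552 + 2 \cdot 344^{2}\right) + 453395\right) \left(238947 + 511957\right)\right) + 1305745} = \sqrt{\left(-2215447 + \left(\left(-2249 - 114552 + 2 \cdot 118336\right) + 453395\right) 750904\right) + 1305745} = \sqrt{\left(-2215447 + \left(\left(-2249 - 114552 + 236672\right) + 453395\right) 750904\right) + 1305745} = \sqrt{\left(-2215447 + \left(119871 + 453395\right) 750904\right) + 1305745} = \sqrt{\left(-2215447 + 573266 \cdot 750904\right) + 1305745} = \sqrt{\left(-2215447 + 430467732464\right) + 1305745} = \sqrt{430465517017 + 1305745} = \sqrt{430466822762}$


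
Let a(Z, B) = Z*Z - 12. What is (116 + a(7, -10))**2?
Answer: 23409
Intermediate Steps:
a(Z, B) = -12 + Z**2 (a(Z, B) = Z**2 - 12 = -12 + Z**2)
(116 + a(7, -10))**2 = (116 + (-12 + 7**2))**2 = (116 + (-12 + 49))**2 = (116 + 37)**2 = 153**2 = 23409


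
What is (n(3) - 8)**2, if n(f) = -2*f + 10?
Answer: 16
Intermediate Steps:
n(f) = 10 - 2*f
(n(3) - 8)**2 = ((10 - 2*3) - 8)**2 = ((10 - 6) - 8)**2 = (4 - 8)**2 = (-4)**2 = 16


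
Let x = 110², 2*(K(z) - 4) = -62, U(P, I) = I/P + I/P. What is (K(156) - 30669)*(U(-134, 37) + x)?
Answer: -24884111448/67 ≈ -3.7140e+8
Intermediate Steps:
U(P, I) = 2*I/P
K(z) = -27 (K(z) = 4 + (½)*(-62) = 4 - 31 = -27)
x = 12100
(K(156) - 30669)*(U(-134, 37) + x) = (-27 - 30669)*(2*37/(-134) + 12100) = -30696*(2*37*(-1/134) + 12100) = -30696*(-37/67 + 12100) = -30696*810663/67 = -24884111448/67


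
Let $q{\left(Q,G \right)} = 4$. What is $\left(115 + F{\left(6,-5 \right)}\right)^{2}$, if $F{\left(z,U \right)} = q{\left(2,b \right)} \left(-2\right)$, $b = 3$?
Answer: $11449$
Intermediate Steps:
$F{\left(z,U \right)} = -8$ ($F{\left(z,U \right)} = 4 \left(-2\right) = -8$)
$\left(115 + F{\left(6,-5 \right)}\right)^{2} = \left(115 - 8\right)^{2} = 107^{2} = 11449$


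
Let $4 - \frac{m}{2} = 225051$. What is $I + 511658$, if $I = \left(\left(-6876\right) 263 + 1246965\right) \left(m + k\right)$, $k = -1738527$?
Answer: $1228742679341$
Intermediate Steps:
$m = -450094$ ($m = 8 - 450102 = -450094$)
$I = 1228742167683$ ($I = \left(\left(-6876\right) 263 + 1246965\right) \left(-450094 - 1738527\right) = \left(-1808388 + 1246965\right) \left(-2188621\right) = \left(-561423\right) \left(-2188621\right) = 1228742167683$)
$I + 511658 = 1228742167683 + 511658 = 1228742679341$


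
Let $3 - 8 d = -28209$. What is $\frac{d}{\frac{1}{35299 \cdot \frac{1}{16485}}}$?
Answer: $\frac{82987949}{10990} \approx 7551.2$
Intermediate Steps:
$d = \frac{7053}{2}$ ($d = \frac{3}{8} - - \frac{28209}{8} = \frac{3}{8} + \frac{28209}{8} = \frac{7053}{2} \approx 3526.5$)
$\frac{d}{\frac{1}{35299 \cdot \frac{1}{16485}}} = \frac{7053}{2 \frac{1}{35299 \cdot \frac{1}{16485}}} = \frac{7053}{2 \frac{1}{\frac{35299}{16485}}} = \frac{7053}{2 \cdot \frac{16485}{35299}} = \frac{7053}{2} \cdot \frac{35299}{16485} = \frac{82987949}{10990}$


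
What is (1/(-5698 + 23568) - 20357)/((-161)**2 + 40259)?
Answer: -121259863/394212200 ≈ -0.30760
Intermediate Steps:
(1/(-5698 + 23568) - 20357)/((-161)**2 + 40259) = (1/17870 - 20357)/(25921 + 40259) = (1/17870 - 20357)/66180 = -363779589/17870*1/66180 = -121259863/394212200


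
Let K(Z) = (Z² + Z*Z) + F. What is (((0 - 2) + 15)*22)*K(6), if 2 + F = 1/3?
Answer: 60346/3 ≈ 20115.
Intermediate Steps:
F = -5/3 (F = -2 + 1/3 = -2 + ⅓ = -5/3 ≈ -1.6667)
K(Z) = -5/3 + 2*Z² (K(Z) = (Z² + Z*Z) - 5/3 = (Z² + Z²) - 5/3 = 2*Z² - 5/3 = -5/3 + 2*Z²)
(((0 - 2) + 15)*22)*K(6) = (((0 - 2) + 15)*22)*(-5/3 + 2*6²) = ((-2 + 15)*22)*(-5/3 + 2*36) = (13*22)*(-5/3 + 72) = 286*(211/3) = 60346/3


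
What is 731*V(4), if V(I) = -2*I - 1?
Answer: -6579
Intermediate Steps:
V(I) = -1 - 2*I
731*V(4) = 731*(-1 - 2*4) = 731*(-1 - 8) = 731*(-9) = -6579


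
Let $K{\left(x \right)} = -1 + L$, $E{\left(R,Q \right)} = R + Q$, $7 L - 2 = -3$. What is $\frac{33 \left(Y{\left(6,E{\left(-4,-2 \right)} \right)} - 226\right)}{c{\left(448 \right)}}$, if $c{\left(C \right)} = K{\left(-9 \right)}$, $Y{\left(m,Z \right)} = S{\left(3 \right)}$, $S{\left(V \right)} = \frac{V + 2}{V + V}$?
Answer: $\frac{104027}{16} \approx 6501.7$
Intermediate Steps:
$L = - \frac{1}{7}$ ($L = \frac{2}{7} + \frac{1}{7} \left(-3\right) = \frac{2}{7} - \frac{3}{7} = - \frac{1}{7} \approx -0.14286$)
$S{\left(V \right)} = \frac{2 + V}{2 V}$
$E{\left(R,Q \right)} = Q + R$
$Y{\left(m,Z \right)} = \frac{5}{6}$ ($Y{\left(m,Z \right)} = \frac{2 + 3}{2 \cdot 3} = \frac{1}{2} \cdot \frac{1}{3} \cdot 5 = \frac{5}{6}$)
$K{\left(x \right)} = - \frac{8}{7}$ ($K{\left(x \right)} = -1 - \frac{1}{7} = - \frac{8}{7}$)
$c{\left(C \right)} = - \frac{8}{7}$
$\frac{33 \left(Y{\left(6,E{\left(-4,-2 \right)} \right)} - 226\right)}{c{\left(448 \right)}} = \frac{33 \left(\frac{5}{6} - 226\right)}{- \frac{8}{7}} = 33 \left(- \frac{1351}{6}\right) \left(- \frac{7}{8}\right) = \left(- \frac{14861}{2}\right) \left(- \frac{7}{8}\right) = \frac{104027}{16}$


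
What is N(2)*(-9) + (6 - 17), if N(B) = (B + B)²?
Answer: -155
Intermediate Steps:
N(B) = 4*B² (N(B) = (2*B)² = 4*B²)
N(2)*(-9) + (6 - 17) = (4*2²)*(-9) + (6 - 17) = (4*4)*(-9) - 11 = 16*(-9) - 11 = -144 - 11 = -155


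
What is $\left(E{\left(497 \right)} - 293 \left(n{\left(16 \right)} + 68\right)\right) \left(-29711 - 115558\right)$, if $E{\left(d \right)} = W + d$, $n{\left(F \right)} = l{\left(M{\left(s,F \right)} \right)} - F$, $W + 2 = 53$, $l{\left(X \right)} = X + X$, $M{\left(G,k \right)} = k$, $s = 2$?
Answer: $3495753216$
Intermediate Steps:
$l{\left(X \right)} = 2 X$
$W = 51$ ($W = -2 + 53 = 51$)
$n{\left(F \right)} = F$ ($n{\left(F \right)} = 2 F - F = F$)
$E{\left(d \right)} = 51 + d$
$\left(E{\left(497 \right)} - 293 \left(n{\left(16 \right)} + 68\right)\right) \left(-29711 - 115558\right) = \left(\left(51 + 497\right) - 293 \left(16 + 68\right)\right) \left(-29711 - 115558\right) = \left(548 - 24612\right) \left(-145269\right) = \left(-24064\right) \left(-145269\right) = 3495753216$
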